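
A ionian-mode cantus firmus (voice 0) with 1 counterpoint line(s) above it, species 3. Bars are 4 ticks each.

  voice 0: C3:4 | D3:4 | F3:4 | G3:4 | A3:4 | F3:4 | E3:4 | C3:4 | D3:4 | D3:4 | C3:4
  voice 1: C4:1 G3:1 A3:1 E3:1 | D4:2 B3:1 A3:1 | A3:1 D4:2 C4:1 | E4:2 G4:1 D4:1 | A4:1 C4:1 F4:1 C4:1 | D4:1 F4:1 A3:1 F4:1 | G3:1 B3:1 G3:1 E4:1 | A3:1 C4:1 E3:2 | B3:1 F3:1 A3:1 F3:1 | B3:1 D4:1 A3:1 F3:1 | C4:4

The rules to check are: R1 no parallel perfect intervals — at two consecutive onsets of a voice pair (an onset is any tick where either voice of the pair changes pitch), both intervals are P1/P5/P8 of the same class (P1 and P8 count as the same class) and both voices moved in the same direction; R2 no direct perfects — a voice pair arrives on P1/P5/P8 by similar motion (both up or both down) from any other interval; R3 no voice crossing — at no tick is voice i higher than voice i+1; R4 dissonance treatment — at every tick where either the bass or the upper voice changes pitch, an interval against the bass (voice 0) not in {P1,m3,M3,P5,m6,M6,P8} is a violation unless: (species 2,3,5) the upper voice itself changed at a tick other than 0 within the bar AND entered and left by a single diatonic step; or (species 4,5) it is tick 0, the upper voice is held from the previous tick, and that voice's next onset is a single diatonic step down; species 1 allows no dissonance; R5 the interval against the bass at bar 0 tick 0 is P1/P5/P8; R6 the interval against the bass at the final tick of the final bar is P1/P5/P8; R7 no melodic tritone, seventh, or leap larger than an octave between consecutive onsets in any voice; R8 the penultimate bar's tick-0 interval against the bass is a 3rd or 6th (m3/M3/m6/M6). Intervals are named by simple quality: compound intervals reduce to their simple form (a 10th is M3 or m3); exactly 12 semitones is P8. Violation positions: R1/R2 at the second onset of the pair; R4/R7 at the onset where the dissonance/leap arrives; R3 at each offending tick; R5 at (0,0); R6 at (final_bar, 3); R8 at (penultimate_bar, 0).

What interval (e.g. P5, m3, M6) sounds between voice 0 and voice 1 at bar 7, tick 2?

voice 0=C3 voice 1=E3 -> M3

M3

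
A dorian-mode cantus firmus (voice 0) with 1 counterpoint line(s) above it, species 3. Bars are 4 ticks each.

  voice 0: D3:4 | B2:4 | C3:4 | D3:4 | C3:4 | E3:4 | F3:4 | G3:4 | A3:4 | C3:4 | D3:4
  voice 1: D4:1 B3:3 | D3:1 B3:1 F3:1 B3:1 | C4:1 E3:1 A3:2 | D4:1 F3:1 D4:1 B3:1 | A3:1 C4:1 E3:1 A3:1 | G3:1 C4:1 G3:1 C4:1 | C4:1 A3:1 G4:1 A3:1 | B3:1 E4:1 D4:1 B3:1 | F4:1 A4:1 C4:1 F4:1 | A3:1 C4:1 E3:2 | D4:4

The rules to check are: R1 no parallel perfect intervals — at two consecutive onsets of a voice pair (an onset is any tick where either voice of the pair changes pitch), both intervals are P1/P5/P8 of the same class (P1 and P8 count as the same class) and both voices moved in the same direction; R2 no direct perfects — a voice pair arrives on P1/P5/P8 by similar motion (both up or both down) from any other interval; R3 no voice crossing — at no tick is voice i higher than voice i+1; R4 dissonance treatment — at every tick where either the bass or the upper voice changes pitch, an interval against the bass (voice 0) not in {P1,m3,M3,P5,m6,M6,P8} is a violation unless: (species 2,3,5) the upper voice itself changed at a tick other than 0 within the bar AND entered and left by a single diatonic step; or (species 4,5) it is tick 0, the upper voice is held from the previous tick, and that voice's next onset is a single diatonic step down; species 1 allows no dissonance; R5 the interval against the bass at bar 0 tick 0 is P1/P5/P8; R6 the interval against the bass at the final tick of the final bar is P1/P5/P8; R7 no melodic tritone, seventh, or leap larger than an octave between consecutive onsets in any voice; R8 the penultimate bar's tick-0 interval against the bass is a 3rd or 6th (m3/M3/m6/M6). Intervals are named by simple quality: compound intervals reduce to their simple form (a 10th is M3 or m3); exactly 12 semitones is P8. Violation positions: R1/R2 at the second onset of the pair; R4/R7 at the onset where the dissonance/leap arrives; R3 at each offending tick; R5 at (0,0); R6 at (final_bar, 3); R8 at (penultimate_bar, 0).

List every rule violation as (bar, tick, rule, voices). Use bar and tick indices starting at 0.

bar 0: v0=D3 v1=D4 downbeat P8
bar 1: v0=B2 v1=D3 downbeat m3
bar 2: v0=C3 v1=C4 downbeat P8
bar 3: v0=D3 v1=D4 downbeat P8
bar 4: v0=C3 v1=A3 downbeat M6
bar 5: v0=E3 v1=G3 downbeat m3
bar 6: v0=F3 v1=C4 downbeat P5
bar 7: v0=G3 v1=B3 downbeat M3
bar 8: v0=A3 v1=F4 downbeat m6
bar 9: v0=C3 v1=A3 downbeat M6
bar 10: v0=D3 v1=D4 downbeat P8
  -> R4 @ bar 1 tick 2 v(0, 1): B2/F3 TT untreated
  -> R7 @ bar 1 tick 2 v(1,): B3->F3 leap 6st
  -> R7 @ bar 1 tick 3 v(1,): F3->B3 leap 6st
  -> R1 @ bar 2 tick 0 v(0, 1): B2/B3 P8 -> C3/C4 P8 similar
  -> R2 @ bar 3 tick 0 v(0, 1): C3/A3 M6 -> D3/D4 P8 similar
  -> R4 @ bar 6 tick 2 v(0, 1): F3/G4 M2 untreated
  -> R7 @ bar 6 tick 2 v(1,): A3->G4 leap 10st
  -> R7 @ bar 6 tick 3 v(1,): G4->A3 leap 10st
  -> R7 @ bar 8 tick 0 v(1,): B3->F4 leap 6st
  -> R2 @ bar 10 tick 0 v(0, 1): C3/E3 M3 -> D3/D4 P8 similar
  -> R7 @ bar 10 tick 0 v(1,): E3->D4 leap 10st

(1, 2, R4, (0, 1))
(1, 2, R7, (1,))
(1, 3, R7, (1,))
(2, 0, R1, (0, 1))
(3, 0, R2, (0, 1))
(6, 2, R4, (0, 1))
(6, 2, R7, (1,))
(6, 3, R7, (1,))
(8, 0, R7, (1,))
(10, 0, R2, (0, 1))
(10, 0, R7, (1,))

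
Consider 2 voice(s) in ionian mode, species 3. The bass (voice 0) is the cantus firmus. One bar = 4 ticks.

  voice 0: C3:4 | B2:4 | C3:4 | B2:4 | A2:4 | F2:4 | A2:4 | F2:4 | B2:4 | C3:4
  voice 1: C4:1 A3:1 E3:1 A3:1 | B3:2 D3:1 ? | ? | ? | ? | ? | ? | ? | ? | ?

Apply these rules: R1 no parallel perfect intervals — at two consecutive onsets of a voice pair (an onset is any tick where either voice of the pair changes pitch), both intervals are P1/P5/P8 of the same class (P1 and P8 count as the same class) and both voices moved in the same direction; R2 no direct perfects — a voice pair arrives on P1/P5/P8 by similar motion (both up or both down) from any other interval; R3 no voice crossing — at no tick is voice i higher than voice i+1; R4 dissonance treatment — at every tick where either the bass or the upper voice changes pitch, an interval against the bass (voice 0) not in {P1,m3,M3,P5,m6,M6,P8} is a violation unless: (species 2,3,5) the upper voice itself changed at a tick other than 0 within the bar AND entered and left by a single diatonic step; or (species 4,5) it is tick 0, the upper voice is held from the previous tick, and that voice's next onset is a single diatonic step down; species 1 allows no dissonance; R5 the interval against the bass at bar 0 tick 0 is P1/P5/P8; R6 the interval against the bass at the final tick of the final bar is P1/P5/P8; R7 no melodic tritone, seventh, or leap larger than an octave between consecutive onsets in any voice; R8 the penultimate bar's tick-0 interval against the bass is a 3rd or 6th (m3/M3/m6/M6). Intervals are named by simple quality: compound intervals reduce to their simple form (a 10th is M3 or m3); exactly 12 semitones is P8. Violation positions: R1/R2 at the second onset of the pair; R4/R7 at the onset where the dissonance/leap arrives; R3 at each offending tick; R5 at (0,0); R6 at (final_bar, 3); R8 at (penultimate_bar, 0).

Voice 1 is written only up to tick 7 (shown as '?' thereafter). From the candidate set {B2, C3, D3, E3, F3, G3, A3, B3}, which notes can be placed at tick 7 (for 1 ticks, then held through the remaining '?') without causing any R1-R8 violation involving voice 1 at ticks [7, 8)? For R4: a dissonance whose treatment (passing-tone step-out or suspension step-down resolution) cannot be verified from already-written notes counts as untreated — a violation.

{B2, B3, D3, G3}

B2: legal
C3: violates R4
D3: legal
E3: violates R4
F3: violates R4
G3: legal
A3: violates R4
B3: legal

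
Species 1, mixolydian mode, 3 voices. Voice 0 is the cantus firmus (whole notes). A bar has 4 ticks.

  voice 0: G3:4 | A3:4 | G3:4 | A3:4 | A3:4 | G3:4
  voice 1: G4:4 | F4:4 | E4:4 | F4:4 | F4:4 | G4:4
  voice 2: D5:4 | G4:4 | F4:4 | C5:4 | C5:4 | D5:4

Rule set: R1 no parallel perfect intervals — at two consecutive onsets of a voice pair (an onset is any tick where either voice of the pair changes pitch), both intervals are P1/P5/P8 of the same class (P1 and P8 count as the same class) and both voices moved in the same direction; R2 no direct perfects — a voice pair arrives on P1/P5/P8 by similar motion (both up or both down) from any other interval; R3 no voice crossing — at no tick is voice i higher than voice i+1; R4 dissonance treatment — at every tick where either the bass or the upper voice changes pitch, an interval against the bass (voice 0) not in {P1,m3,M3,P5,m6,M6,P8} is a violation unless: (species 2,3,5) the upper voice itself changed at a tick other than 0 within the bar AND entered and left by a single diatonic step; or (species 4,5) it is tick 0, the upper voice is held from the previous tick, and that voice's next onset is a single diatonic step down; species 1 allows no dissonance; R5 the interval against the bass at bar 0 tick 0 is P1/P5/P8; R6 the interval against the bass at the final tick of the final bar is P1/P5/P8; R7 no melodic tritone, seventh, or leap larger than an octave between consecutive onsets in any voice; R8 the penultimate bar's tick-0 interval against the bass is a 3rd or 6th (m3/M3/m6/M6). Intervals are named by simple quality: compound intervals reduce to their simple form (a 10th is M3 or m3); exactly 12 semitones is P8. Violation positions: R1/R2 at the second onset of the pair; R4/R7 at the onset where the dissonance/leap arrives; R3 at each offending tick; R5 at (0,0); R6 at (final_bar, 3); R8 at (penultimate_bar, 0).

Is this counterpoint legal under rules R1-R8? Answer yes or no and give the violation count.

bar 0: v0=G3 v1=G4 v2=D5 (P5)
bar 1: v0=A3 v1=F4 v2=G4 (m7)
bar 2: v0=G3 v1=E4 v2=F4 (m7)
bar 3: v0=A3 v1=F4 v2=C5 (m3)
bar 4: v0=A3 v1=F4 v2=C5 (m3)
bar 5: v0=G3 v1=G4 v2=D5 (P5)
  R4 @ bar1.0: A3/G4 m7 untreated
  R4 @ bar2.0: G3/F4 m7 untreated
  R2 @ bar3.0: E4/F4 m2 -> F4/C5 P5 similar
  R1 @ bar5.0: F4/C5 P5 -> G4/D5 P5 similar

No (4 violations)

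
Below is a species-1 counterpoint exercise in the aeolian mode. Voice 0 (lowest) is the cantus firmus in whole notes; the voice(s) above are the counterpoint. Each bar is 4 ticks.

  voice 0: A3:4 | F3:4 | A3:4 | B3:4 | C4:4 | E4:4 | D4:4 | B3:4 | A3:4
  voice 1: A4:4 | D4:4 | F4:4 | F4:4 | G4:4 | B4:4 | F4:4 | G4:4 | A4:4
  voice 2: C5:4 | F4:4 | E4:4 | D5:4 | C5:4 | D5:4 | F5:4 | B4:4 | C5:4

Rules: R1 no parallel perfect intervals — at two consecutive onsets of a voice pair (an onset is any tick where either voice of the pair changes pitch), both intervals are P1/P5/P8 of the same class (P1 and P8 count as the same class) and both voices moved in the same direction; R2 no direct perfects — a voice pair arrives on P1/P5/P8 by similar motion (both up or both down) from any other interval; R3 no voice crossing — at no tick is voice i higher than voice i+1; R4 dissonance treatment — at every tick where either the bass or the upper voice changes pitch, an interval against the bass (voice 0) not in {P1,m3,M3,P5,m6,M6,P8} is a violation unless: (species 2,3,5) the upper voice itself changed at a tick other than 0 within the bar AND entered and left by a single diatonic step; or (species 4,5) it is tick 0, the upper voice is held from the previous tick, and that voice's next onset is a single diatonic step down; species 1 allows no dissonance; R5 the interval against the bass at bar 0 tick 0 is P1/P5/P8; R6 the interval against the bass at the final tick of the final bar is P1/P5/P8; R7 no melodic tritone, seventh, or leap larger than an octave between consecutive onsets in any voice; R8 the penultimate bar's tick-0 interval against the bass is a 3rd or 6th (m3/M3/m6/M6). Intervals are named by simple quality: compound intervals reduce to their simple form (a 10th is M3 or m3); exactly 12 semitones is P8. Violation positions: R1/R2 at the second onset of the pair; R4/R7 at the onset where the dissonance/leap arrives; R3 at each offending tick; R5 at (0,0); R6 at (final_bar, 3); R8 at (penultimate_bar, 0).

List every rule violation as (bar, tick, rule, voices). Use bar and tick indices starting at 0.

bar 0: v0=A3 v1=A4 v2=C5 downbeat m3
bar 1: v0=F3 v1=D4 v2=F4 downbeat P8
bar 2: v0=A3 v1=F4 v2=E4 downbeat P5
bar 3: v0=B3 v1=F4 v2=D5 downbeat m3
bar 4: v0=C4 v1=G4 v2=C5 downbeat P8
bar 5: v0=E4 v1=B4 v2=D5 downbeat m7
bar 6: v0=D4 v1=F4 v2=F5 downbeat m3
bar 7: v0=B3 v1=G4 v2=B4 downbeat P8
bar 8: v0=A3 v1=A4 v2=C5 downbeat m3
  -> R5 @ bar 0 tick 0 v(0, 2): opens on m3
  -> R2 @ bar 1 tick 0 v(0, 2): A3/C5 m3 -> F3/F4 P8 similar
  -> R3 @ bar 2 tick 0 v(1, 2): F4 above E4
  -> R3 @ bar 2 tick 1 v(1, 2): F4 above E4
  -> R3 @ bar 2 tick 2 v(1, 2): F4 above E4
  -> R3 @ bar 2 tick 3 v(1, 2): F4 above E4
  -> R4 @ bar 3 tick 0 v(0, 1): B3/F4 TT untreated
  -> R7 @ bar 3 tick 0 v(2,): E4->D5 leap 10st
  -> R2 @ bar 4 tick 0 v(0, 1): B3/F4 TT -> C4/G4 P5 similar
  -> R1 @ bar 5 tick 0 v(0, 1): C4/G4 P5 -> E4/B4 P5 similar
  -> R4 @ bar 5 tick 0 v(0, 2): E4/D5 m7 untreated
  -> R7 @ bar 6 tick 0 v(1,): B4->F4 leap 6st
  -> R2 @ bar 7 tick 0 v(0, 2): D4/F5 m3 -> B3/B4 P8 similar
  -> R7 @ bar 7 tick 0 v(2,): F5->B4 leap 6st
  -> R8 @ bar 7 tick 0 v(0, 2): penult P8 not 3rd/6th
  -> R6 @ bar 8 tick 3 v(0, 2): closes on m3

(0, 0, R5, (0, 2))
(1, 0, R2, (0, 2))
(2, 0, R3, (1, 2))
(2, 1, R3, (1, 2))
(2, 2, R3, (1, 2))
(2, 3, R3, (1, 2))
(3, 0, R4, (0, 1))
(3, 0, R7, (2,))
(4, 0, R2, (0, 1))
(5, 0, R1, (0, 1))
(5, 0, R4, (0, 2))
(6, 0, R7, (1,))
(7, 0, R2, (0, 2))
(7, 0, R7, (2,))
(7, 0, R8, (0, 2))
(8, 3, R6, (0, 2))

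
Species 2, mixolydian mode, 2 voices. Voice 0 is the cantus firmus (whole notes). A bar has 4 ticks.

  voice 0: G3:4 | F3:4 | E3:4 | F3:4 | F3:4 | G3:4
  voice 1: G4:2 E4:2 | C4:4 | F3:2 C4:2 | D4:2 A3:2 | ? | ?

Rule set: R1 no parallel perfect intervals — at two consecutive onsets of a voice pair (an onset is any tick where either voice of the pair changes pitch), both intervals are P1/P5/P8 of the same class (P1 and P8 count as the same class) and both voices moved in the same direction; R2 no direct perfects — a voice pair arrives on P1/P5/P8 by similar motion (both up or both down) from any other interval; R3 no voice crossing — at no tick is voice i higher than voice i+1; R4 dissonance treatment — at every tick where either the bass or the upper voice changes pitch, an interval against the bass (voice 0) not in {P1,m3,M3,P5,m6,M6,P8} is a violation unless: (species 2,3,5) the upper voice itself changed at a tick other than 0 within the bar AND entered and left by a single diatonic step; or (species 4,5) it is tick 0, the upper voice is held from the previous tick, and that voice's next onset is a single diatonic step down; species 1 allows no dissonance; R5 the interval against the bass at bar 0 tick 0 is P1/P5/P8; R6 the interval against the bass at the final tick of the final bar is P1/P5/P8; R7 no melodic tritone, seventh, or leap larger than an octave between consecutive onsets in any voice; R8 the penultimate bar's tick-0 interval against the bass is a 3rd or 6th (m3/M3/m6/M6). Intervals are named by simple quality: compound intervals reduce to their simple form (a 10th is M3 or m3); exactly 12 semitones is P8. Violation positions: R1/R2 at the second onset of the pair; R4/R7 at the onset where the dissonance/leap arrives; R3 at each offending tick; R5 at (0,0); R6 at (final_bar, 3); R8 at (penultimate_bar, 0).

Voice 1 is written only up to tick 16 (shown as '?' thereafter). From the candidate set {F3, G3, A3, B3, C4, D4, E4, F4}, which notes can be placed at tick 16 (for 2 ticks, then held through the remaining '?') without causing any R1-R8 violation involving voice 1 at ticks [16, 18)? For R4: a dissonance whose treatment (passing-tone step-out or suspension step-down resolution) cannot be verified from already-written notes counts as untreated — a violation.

{A3, D4}

F3: violates R8
G3: violates R4,R8
A3: legal
B3: violates R4,R8
C4: violates R8
D4: legal
E4: violates R4,R8
F4: violates R8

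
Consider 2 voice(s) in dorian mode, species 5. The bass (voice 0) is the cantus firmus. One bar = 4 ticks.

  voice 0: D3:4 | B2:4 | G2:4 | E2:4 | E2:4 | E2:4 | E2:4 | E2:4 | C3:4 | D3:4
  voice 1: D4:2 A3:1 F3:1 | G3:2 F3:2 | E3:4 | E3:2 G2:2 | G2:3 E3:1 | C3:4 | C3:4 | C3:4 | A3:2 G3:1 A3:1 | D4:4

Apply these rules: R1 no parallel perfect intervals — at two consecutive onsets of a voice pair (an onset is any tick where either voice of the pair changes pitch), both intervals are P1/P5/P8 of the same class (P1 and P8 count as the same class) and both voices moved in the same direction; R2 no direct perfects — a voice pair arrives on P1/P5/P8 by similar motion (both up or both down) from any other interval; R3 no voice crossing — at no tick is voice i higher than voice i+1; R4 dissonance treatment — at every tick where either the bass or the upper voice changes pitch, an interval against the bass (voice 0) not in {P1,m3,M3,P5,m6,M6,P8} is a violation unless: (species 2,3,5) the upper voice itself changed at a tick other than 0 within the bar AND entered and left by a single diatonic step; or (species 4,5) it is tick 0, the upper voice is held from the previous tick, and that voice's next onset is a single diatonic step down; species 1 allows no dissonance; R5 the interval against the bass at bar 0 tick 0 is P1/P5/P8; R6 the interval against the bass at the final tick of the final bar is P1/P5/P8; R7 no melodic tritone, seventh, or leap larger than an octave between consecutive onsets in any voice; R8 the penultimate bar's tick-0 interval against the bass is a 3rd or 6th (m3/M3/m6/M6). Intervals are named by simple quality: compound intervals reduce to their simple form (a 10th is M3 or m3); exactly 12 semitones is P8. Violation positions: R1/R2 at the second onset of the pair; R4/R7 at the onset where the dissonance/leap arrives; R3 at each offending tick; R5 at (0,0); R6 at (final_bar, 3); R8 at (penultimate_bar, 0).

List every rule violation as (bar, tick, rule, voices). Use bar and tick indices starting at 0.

bar 0: v0=D3 v1=D4 downbeat P8
bar 1: v0=B2 v1=G3 downbeat m6
bar 2: v0=G2 v1=E3 downbeat M6
bar 3: v0=E2 v1=E3 downbeat P8
bar 4: v0=E2 v1=G2 downbeat m3
bar 5: v0=E2 v1=C3 downbeat m6
bar 6: v0=E2 v1=C3 downbeat m6
bar 7: v0=E2 v1=C3 downbeat m6
bar 8: v0=C3 v1=A3 downbeat M6
bar 9: v0=D3 v1=D4 downbeat P8
  -> R2 @ bar 9 tick 0 v(0, 1): C3/A3 M6 -> D3/D4 P8 similar

(9, 0, R2, (0, 1))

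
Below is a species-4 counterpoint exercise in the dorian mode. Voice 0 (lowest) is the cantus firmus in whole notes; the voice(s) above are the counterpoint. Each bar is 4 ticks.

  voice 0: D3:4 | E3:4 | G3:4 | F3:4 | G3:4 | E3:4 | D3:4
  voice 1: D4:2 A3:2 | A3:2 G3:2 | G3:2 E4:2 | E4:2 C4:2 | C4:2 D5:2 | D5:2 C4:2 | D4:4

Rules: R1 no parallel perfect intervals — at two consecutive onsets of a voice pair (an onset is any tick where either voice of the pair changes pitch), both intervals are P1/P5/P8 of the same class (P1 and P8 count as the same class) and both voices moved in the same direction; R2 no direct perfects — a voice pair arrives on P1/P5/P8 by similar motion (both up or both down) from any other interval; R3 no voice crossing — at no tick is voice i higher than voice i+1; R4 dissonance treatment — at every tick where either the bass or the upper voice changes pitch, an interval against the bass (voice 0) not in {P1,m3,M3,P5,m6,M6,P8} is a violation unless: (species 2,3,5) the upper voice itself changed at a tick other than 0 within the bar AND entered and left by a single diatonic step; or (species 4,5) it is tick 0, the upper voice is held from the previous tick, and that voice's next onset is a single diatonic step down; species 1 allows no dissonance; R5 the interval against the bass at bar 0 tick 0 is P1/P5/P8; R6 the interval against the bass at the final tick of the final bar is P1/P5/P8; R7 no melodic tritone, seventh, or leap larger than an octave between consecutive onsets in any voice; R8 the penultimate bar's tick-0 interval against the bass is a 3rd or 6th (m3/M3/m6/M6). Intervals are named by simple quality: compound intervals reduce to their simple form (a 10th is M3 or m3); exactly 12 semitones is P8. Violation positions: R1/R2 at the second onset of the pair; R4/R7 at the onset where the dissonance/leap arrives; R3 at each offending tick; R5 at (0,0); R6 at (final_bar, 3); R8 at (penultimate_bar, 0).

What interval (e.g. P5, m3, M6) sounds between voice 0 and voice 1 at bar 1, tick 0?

voice 0=E3 voice 1=A3 -> P4

P4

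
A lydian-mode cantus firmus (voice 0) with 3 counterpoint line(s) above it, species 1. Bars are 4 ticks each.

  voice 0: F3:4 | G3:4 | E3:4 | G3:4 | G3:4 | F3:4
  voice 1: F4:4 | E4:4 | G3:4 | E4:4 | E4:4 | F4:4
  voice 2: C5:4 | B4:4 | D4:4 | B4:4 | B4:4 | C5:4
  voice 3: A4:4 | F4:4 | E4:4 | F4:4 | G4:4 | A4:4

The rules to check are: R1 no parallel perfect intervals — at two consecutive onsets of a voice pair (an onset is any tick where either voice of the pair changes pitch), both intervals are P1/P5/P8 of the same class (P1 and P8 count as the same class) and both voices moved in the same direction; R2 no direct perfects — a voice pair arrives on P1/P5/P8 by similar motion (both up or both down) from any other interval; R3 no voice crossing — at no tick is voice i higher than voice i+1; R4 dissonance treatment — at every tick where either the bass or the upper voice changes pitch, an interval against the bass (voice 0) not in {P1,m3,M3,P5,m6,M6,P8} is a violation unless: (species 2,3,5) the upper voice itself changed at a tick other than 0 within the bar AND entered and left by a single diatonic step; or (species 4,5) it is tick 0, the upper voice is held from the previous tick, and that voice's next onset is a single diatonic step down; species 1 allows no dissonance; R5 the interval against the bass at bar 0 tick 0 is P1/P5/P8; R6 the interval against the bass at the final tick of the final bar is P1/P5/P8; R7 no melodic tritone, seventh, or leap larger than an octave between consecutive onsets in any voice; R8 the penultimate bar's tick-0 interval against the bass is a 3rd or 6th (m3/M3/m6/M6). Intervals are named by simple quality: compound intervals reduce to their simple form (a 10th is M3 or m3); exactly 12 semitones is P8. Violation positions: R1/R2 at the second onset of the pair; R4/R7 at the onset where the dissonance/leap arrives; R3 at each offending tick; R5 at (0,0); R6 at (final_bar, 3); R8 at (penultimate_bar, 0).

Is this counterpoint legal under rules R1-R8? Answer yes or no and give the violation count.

bar 0: v0=F3 v1=F4 v2=C5 v3=A4 (M3)
bar 1: v0=G3 v1=E4 v2=B4 v3=F4 (m7)
bar 2: v0=E3 v1=G3 v2=D4 v3=E4 (P8)
bar 3: v0=G3 v1=E4 v2=B4 v3=F4 (m7)
bar 4: v0=G3 v1=E4 v2=B4 v3=G4 (P8)
bar 5: v0=F3 v1=F4 v2=C5 v3=A4 (M3)
  R3 @ bar0.0: C5 above A4
  R5 @ bar0.0: opens on M3
  R3 @ bar0.1: C5 above A4
  R3 @ bar0.2: C5 above A4
  R3 @ bar0.3: C5 above A4
  R1 @ bar1.0: F4/C5 P5 -> E4/B4 P5 similar
  R3 @ bar1.0: B4 above F4
  R4 @ bar1.0: G3/F4 m7 untreated
  R3 @ bar1.1: B4 above F4
  R3 @ bar1.2: B4 above F4
  R3 @ bar1.3: B4 above F4
  R1 @ bar2.0: E4/B4 P5 -> G3/D4 P5 similar
  R2 @ bar2.0: G3/F4 m7 -> E3/E4 P8 similar
  R4 @ bar2.0: E3/D4 m7 untreated
  R1 @ bar3.0: G3/D4 P5 -> E4/B4 P5 similar
  R3 @ bar3.0: B4 above F4
  R4 @ bar3.0: G3/F4 m7 untreated
  R3 @ bar3.1: B4 above F4
  R3 @ bar3.2: B4 above F4
  R3 @ bar3.3: B4 above F4
  R3 @ bar4.0: B4 above G4
  R8 @ bar4.0: penult P8 not 3rd/6th
  R3 @ bar4.1: B4 above G4
  R3 @ bar4.2: B4 above G4
  R3 @ bar4.3: B4 above G4
  R1 @ bar5.0: E4/B4 P5 -> F4/C5 P5 similar
  R3 @ bar5.0: C5 above A4
  R3 @ bar5.1: C5 above A4
  R3 @ bar5.2: C5 above A4
  R3 @ bar5.3: C5 above A4
  R6 @ bar5.3: closes on M3

No (31 violations)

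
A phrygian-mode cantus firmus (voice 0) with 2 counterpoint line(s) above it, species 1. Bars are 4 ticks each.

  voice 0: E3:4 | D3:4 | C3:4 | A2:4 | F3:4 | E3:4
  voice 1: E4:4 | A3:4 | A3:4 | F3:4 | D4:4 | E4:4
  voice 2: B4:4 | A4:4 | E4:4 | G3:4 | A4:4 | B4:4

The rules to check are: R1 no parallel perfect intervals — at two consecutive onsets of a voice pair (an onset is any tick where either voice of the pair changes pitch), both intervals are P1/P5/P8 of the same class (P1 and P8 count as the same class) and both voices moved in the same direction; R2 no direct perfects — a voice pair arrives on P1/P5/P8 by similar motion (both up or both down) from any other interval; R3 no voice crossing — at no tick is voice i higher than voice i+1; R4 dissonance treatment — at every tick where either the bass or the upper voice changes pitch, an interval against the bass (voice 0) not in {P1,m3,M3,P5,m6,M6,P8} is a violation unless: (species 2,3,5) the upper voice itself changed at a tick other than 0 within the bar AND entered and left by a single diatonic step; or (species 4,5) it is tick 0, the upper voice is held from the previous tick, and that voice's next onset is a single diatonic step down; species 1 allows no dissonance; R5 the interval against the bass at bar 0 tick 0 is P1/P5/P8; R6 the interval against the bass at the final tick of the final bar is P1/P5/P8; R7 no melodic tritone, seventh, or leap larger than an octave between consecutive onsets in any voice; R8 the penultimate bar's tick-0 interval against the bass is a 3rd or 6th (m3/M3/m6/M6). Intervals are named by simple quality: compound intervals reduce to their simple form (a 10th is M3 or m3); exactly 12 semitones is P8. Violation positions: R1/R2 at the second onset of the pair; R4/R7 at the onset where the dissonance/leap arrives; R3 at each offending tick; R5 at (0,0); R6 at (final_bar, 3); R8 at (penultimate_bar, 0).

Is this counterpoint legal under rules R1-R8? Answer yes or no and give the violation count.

No (7 violations)

bar 0: v0=E3 v1=E4 v2=B4 (P5)
bar 1: v0=D3 v1=A3 v2=A4 (P5)
bar 2: v0=C3 v1=A3 v2=E4 (M3)
bar 3: v0=A2 v1=F3 v2=G3 (m7)
bar 4: v0=F3 v1=D4 v2=A4 (M3)
bar 5: v0=E3 v1=E4 v2=B4 (P5)
  R1 @ bar1.0: E3/B4 P5 -> D3/A4 P5 similar
  R2 @ bar1.0: E3/E4 P8 -> D3/A3 P5 similar
  R2 @ bar1.0: E4/B4 P5 -> A3/A4 P8 similar
  R4 @ bar3.0: A2/G3 m7 untreated
  R2 @ bar4.0: F3/G3 M2 -> D4/A4 P5 similar
  R7 @ bar4.0: G3->A4 leap 14st
  R1 @ bar5.0: D4/A4 P5 -> E4/B4 P5 similar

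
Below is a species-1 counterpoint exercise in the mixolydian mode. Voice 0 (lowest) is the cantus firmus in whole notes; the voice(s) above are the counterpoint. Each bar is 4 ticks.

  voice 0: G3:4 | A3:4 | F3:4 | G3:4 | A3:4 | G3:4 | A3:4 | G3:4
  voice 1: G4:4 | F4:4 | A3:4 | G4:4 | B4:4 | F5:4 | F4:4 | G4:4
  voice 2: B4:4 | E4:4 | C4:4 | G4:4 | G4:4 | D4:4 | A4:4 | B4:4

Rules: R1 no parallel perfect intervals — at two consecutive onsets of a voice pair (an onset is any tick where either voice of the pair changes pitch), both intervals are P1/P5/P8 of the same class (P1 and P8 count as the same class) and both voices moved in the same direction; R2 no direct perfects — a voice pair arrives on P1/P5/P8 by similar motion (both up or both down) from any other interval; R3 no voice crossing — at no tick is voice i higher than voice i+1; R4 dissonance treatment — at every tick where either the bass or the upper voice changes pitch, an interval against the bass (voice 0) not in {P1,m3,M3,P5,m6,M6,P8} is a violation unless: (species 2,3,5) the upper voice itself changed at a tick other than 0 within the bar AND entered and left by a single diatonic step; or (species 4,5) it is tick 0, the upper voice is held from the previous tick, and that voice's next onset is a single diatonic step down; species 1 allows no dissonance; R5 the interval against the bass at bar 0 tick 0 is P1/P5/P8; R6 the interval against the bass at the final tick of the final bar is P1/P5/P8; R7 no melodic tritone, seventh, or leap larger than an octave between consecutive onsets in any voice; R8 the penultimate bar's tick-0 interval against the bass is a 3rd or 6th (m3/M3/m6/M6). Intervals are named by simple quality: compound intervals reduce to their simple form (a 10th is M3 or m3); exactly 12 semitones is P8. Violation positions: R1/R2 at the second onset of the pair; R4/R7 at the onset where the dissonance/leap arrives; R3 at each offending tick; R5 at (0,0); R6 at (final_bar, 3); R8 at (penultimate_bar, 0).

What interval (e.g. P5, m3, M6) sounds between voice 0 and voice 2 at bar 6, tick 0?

voice 0=A3 voice 2=A4 -> P8

P8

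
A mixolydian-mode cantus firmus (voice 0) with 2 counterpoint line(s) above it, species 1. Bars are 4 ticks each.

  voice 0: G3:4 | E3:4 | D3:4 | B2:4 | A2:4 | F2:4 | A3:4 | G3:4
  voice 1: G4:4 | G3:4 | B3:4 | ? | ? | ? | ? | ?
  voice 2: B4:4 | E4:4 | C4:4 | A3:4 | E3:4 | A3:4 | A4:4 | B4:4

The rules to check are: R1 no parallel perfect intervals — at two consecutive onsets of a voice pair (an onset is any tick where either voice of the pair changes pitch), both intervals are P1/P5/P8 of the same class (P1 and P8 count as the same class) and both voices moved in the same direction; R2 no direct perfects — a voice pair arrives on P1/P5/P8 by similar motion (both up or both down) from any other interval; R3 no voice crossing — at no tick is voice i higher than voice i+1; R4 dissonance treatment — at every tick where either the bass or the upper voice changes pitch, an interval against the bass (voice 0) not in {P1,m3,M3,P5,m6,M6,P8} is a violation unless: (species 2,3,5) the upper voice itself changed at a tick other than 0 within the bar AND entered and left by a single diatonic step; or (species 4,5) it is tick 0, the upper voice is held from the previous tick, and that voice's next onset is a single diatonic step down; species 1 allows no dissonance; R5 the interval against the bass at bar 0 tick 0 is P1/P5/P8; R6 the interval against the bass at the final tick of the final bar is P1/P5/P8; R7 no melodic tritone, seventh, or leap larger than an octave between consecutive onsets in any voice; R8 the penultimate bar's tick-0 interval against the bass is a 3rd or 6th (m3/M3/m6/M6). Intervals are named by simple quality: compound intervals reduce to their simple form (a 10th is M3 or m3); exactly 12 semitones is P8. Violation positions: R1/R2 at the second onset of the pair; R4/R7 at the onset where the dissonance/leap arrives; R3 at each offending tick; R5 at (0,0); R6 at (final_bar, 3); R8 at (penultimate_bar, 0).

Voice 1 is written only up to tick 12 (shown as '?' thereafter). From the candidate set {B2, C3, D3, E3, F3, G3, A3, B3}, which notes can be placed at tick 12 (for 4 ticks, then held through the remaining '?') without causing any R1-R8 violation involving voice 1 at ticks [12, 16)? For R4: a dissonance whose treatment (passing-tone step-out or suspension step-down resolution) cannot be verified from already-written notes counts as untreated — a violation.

{G3}

B2: violates R2
C3: violates R4,R7
D3: violates R2
E3: violates R4
F3: violates R4,R7
G3: legal
A3: violates R2,R4
B3: violates R3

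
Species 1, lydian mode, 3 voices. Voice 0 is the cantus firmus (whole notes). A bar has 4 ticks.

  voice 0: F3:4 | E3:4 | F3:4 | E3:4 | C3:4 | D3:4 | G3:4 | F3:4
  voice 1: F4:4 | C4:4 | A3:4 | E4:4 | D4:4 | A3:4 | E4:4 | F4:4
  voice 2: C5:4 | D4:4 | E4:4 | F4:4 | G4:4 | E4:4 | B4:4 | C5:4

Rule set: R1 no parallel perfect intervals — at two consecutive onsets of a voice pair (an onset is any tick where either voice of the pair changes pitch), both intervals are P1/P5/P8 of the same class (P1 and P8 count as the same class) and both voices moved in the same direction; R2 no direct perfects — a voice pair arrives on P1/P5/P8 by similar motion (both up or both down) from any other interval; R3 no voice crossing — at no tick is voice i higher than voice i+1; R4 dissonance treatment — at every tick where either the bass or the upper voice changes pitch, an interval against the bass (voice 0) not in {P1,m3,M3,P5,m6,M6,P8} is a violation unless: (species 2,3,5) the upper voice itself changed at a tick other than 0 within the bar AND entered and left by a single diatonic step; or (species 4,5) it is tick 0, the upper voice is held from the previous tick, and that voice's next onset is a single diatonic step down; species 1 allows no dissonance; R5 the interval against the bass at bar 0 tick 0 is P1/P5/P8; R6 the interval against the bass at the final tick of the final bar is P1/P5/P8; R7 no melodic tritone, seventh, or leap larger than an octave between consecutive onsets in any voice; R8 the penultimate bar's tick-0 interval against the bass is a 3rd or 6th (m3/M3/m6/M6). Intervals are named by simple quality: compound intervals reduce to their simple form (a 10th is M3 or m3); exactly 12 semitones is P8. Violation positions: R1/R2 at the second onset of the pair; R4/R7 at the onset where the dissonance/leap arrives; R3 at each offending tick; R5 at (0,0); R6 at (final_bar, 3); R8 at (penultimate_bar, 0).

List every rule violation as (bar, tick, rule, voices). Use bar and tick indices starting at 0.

bar 0: v0=F3 v1=F4 v2=C5 downbeat P5
bar 1: v0=E3 v1=C4 v2=D4 downbeat m7
bar 2: v0=F3 v1=A3 v2=E4 downbeat M7
bar 3: v0=E3 v1=E4 v2=F4 downbeat m2
bar 4: v0=C3 v1=D4 v2=G4 downbeat P5
bar 5: v0=D3 v1=A3 v2=E4 downbeat M2
bar 6: v0=G3 v1=E4 v2=B4 downbeat M3
bar 7: v0=F3 v1=F4 v2=C5 downbeat P5
  -> R4 @ bar 1 tick 0 v(0, 2): E3/D4 m7 untreated
  -> R7 @ bar 1 tick 0 v(2,): C5->D4 leap 10st
  -> R4 @ bar 2 tick 0 v(0, 2): F3/E4 M7 untreated
  -> R4 @ bar 3 tick 0 v(0, 2): E3/F4 m2 untreated
  -> R4 @ bar 4 tick 0 v(0, 1): C3/D4 M2 untreated
  -> R2 @ bar 5 tick 0 v(1, 2): D4/G4 P4 -> A3/E4 P5 similar
  -> R4 @ bar 5 tick 0 v(0, 2): D3/E4 M2 untreated
  -> R1 @ bar 6 tick 0 v(1, 2): A3/E4 P5 -> E4/B4 P5 similar
  -> R1 @ bar 7 tick 0 v(1, 2): E4/B4 P5 -> F4/C5 P5 similar

(1, 0, R4, (0, 2))
(1, 0, R7, (2,))
(2, 0, R4, (0, 2))
(3, 0, R4, (0, 2))
(4, 0, R4, (0, 1))
(5, 0, R2, (1, 2))
(5, 0, R4, (0, 2))
(6, 0, R1, (1, 2))
(7, 0, R1, (1, 2))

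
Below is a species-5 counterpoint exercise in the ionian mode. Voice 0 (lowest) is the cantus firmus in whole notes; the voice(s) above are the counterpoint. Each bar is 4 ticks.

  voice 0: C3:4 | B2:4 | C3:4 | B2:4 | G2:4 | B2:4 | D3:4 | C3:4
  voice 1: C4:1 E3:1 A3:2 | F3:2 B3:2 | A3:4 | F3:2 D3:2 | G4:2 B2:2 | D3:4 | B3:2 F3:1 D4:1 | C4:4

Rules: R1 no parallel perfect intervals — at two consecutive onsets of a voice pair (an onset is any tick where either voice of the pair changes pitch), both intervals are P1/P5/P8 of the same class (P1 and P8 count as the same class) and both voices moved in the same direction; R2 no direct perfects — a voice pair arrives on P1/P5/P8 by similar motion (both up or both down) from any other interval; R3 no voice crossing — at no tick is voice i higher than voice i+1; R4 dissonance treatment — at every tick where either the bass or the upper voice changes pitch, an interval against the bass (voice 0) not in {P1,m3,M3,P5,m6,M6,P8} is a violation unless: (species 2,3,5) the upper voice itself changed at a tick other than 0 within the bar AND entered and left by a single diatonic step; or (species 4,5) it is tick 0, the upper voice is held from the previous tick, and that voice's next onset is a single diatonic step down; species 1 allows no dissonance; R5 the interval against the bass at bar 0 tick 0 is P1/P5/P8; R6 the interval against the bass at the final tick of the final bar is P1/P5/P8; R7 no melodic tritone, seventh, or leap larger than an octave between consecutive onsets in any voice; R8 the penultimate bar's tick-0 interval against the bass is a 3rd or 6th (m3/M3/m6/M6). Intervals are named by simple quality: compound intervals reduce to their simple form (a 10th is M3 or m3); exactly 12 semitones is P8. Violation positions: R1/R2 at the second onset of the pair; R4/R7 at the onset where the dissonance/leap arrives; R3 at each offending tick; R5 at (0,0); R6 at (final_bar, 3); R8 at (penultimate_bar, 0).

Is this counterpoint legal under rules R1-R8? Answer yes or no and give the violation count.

bar 0: v0=C3 v1=C4 (P8)
bar 1: v0=B2 v1=F3 (TT)
bar 2: v0=C3 v1=A3 (M6)
bar 3: v0=B2 v1=F3 (TT)
bar 4: v0=G2 v1=G4 (P1)
bar 5: v0=B2 v1=D3 (m3)
bar 6: v0=D3 v1=B3 (M6)
bar 7: v0=C3 v1=C4 (P8)
  R4 @ bar1.0: B2/F3 TT untreated
  R7 @ bar1.2: F3->B3 leap 6st
  R4 @ bar3.0: B2/F3 TT untreated
  R7 @ bar4.0: D3->G4 leap 17st
  R7 @ bar4.2: G4->B2 leap 20st
  R7 @ bar6.2: B3->F3 leap 6st
  R1 @ bar7.0: D3/D4 P8 -> C3/C4 P8 similar

No (7 violations)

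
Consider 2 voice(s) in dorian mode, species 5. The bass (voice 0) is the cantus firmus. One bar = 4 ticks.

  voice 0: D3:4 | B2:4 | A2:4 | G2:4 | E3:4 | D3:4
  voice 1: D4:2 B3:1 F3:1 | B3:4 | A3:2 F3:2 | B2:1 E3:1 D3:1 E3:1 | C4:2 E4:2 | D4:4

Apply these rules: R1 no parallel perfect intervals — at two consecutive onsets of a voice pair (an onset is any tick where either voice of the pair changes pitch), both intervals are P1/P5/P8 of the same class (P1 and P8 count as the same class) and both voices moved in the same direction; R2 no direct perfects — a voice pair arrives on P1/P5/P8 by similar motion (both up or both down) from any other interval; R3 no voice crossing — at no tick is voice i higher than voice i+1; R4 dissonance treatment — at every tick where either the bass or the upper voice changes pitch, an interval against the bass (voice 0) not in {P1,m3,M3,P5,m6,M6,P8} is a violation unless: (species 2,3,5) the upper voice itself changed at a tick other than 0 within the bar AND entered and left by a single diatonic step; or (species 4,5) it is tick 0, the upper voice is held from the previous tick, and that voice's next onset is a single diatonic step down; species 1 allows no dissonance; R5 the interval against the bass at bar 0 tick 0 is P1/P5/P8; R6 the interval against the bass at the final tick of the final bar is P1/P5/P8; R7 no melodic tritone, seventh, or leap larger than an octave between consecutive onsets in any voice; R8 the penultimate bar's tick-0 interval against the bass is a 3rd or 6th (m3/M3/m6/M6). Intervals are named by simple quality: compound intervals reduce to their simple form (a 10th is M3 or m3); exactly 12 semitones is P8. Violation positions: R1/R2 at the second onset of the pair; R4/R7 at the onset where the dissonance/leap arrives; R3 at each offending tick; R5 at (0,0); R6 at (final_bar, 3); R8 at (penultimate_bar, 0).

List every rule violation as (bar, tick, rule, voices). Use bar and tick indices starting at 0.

bar 0: v0=D3 v1=D4 downbeat P8
bar 1: v0=B2 v1=B3 downbeat P8
bar 2: v0=A2 v1=A3 downbeat P8
bar 3: v0=G2 v1=B2 downbeat M3
bar 4: v0=E3 v1=C4 downbeat m6
bar 5: v0=D3 v1=D4 downbeat P8
  -> R7 @ bar 0 tick 3 v(1,): B3->F3 leap 6st
  -> R7 @ bar 1 tick 0 v(1,): F3->B3 leap 6st
  -> R1 @ bar 2 tick 0 v(0, 1): B2/B3 P8 -> A2/A3 P8 similar
  -> R7 @ bar 3 tick 0 v(1,): F3->B2 leap 6st
  -> R1 @ bar 5 tick 0 v(0, 1): E3/E4 P8 -> D3/D4 P8 similar

(0, 3, R7, (1,))
(1, 0, R7, (1,))
(2, 0, R1, (0, 1))
(3, 0, R7, (1,))
(5, 0, R1, (0, 1))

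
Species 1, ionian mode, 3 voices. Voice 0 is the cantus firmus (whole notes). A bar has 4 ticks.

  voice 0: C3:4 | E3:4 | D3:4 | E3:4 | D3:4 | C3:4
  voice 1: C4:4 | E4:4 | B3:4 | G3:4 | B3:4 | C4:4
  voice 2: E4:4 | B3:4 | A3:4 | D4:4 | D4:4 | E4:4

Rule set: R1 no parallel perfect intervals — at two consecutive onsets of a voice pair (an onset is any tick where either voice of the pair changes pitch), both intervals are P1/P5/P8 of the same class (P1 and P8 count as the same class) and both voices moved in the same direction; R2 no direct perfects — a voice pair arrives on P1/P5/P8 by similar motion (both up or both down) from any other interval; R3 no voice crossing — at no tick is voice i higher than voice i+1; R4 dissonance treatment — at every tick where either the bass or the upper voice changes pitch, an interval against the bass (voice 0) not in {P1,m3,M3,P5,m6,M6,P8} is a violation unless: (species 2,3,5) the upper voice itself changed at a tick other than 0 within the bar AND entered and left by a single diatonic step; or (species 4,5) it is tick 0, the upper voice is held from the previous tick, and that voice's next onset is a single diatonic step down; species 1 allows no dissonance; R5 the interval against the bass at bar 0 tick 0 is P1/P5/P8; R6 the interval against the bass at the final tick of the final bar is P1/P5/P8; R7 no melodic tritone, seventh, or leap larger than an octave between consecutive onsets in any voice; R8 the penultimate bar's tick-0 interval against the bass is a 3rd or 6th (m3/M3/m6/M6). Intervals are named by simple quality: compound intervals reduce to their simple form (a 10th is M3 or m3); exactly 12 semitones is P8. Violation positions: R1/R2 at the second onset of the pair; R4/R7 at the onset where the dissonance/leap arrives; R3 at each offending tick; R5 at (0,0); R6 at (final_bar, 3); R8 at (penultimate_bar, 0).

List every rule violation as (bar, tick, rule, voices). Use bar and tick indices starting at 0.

(0, 0, R5, (0, 2))
(1, 0, R1, (0, 1))
(1, 0, R3, (1, 2))
(1, 1, R3, (1, 2))
(1, 2, R3, (1, 2))
(1, 3, R3, (1, 2))
(2, 0, R1, (0, 2))
(2, 0, R3, (1, 2))
(2, 1, R3, (1, 2))
(2, 2, R3, (1, 2))
(2, 3, R3, (1, 2))
(3, 0, R4, (0, 2))
(4, 0, R8, (0, 2))
(5, 3, R6, (0, 2))

bar 0: v0=C3 v1=C4 v2=E4 downbeat M3
bar 1: v0=E3 v1=E4 v2=B3 downbeat P5
bar 2: v0=D3 v1=B3 v2=A3 downbeat P5
bar 3: v0=E3 v1=G3 v2=D4 downbeat m7
bar 4: v0=D3 v1=B3 v2=D4 downbeat P8
bar 5: v0=C3 v1=C4 v2=E4 downbeat M3
  -> R5 @ bar 0 tick 0 v(0, 2): opens on M3
  -> R1 @ bar 1 tick 0 v(0, 1): C3/C4 P8 -> E3/E4 P8 similar
  -> R3 @ bar 1 tick 0 v(1, 2): E4 above B3
  -> R3 @ bar 1 tick 1 v(1, 2): E4 above B3
  -> R3 @ bar 1 tick 2 v(1, 2): E4 above B3
  -> R3 @ bar 1 tick 3 v(1, 2): E4 above B3
  -> R1 @ bar 2 tick 0 v(0, 2): E3/B3 P5 -> D3/A3 P5 similar
  -> R3 @ bar 2 tick 0 v(1, 2): B3 above A3
  -> R3 @ bar 2 tick 1 v(1, 2): B3 above A3
  -> R3 @ bar 2 tick 2 v(1, 2): B3 above A3
  -> R3 @ bar 2 tick 3 v(1, 2): B3 above A3
  -> R4 @ bar 3 tick 0 v(0, 2): E3/D4 m7 untreated
  -> R8 @ bar 4 tick 0 v(0, 2): penult P8 not 3rd/6th
  -> R6 @ bar 5 tick 3 v(0, 2): closes on M3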